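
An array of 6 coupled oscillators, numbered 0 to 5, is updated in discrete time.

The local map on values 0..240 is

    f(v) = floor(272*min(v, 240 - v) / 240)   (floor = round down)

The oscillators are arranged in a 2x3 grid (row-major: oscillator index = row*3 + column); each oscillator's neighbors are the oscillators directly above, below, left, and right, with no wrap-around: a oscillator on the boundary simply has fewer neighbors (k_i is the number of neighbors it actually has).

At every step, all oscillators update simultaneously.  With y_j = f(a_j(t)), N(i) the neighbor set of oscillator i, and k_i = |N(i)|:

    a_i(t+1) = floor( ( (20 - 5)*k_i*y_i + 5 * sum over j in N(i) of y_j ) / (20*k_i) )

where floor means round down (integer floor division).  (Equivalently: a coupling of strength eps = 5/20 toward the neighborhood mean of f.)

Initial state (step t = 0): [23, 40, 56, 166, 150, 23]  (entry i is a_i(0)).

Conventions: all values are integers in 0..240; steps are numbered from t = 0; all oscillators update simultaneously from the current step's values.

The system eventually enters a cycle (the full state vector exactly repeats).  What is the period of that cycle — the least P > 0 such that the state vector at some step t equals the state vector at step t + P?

Simulating step by step:
t=0: [23, 40, 56, 166, 150, 23]
t=1: [35, 49, 56, 78, 89, 40]
t=2: [47, 58, 59, 83, 90, 54]
t=3: [59, 67, 65, 89, 94, 66]
t=4: [71, 76, 73, 96, 100, 77]
t=5: [84, 87, 83, 105, 108, 89]
t=6: [98, 99, 95, 116, 117, 102]
t=7: [113, 113, 108, 128, 128, 116]
t=8: [127, 127, 123, 126, 126, 129]
t=9: [128, 128, 130, 128, 128, 126]
t=10: [126, 125, 124, 126, 126, 128]
t=11: [129, 129, 130, 129, 128, 127]
t=12: [125, 125, 124, 125, 126, 127]
t=13: [130, 130, 130, 129, 129, 128]
t=14: [124, 124, 124, 124, 125, 125]
t=15: [131, 130, 130, 130, 130, 130]
t=16: [123, 123, 124, 123, 124, 124]
t=17: [132, 131, 131, 131, 131, 131]
t=18: [122, 122, 123, 122, 123, 123]
t=19: [133, 132, 132, 132, 132, 132]
t=20: [121, 121, 122, 121, 122, 122]
t=21: [134, 133, 133, 133, 133, 133]
t=22: [120, 120, 121, 120, 121, 121]
t=23: [136, 135, 134, 135, 134, 134]
t=24: [117, 119, 119, 118, 119, 120]
t=25: [132, 133, 134, 133, 134, 135]
t=26: [121, 120, 120, 121, 120, 119]
t=27: [134, 135, 135, 134, 135, 134]
t=28: [119, 119, 119, 119, 119, 119]
t=29: [134, 134, 134, 134, 134, 134]
t=30: [120, 120, 120, 120, 120, 120]
t=31: [136, 136, 136, 136, 136, 136]
t=32: [117, 117, 117, 117, 117, 117]
t=33: [132, 132, 132, 132, 132, 132]
t=34: [122, 122, 122, 122, 122, 122]
t=35: [133, 133, 133, 133, 133, 133]
t=36: [121, 121, 121, 121, 121, 121]
t=37: [134, 134, 134, 134, 134, 134]

Answer: 8
Key observation: The state at step 29, [134, 134, 134, 134, 134, 134], reappears at step 37 — and no state repeats earlier — so the cycle the system enters has period 8.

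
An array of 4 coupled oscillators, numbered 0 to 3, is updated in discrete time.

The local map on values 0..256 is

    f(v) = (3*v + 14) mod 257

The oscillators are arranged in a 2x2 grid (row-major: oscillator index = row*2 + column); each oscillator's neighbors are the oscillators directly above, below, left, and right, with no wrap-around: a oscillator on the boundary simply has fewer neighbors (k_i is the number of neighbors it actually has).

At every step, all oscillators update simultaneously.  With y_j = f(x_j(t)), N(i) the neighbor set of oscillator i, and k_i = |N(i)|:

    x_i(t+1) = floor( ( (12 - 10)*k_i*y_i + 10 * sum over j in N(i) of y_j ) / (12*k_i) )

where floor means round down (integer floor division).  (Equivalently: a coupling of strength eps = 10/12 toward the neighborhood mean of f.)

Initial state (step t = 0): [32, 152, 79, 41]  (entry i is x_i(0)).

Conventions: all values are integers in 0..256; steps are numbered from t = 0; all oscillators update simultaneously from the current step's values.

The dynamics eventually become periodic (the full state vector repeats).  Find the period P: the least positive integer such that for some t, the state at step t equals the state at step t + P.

Answer: 7
Key observation: The state at step 33, [98, 86, 86, 98], reappears at step 40 — and no state repeats earlier — so the cycle the system enters has period 7.

Derivation:
t=0: [32, 152, 79, 41]
t=1: [211, 138, 144, 216]
t=2: [172, 145, 148, 174]
t=3: [166, 47, 49, 167]
t=4: [174, 132, 133, 131]
t=5: [132, 97, 97, 153]
t=6: [65, 161, 161, 76]
t=7: [234, 227, 227, 240]
t=8: [184, 206, 206, 187]
t=9: [107, 66, 66, 108]
t=10: [189, 101, 101, 190]
t=11: [61, 67, 67, 61]
t=12: [212, 200, 200, 212]
t=13: [106, 130, 130, 106]
t=14: [135, 87, 87, 135]
t=15: [42, 138, 138, 42]
t=16: [165, 145, 145, 165]
t=17: [202, 242, 242, 202]
t=18: [206, 126, 126, 206]
t=19: [132, 120, 120, 132]
t=20: [123, 147, 147, 123]
t=21: [186, 138, 138, 186]
t=22: [152, 76, 76, 152]
t=23: [237, 217, 217, 237]
t=24: [161, 201, 201, 161]
t=25: [125, 217, 217, 125]
t=26: [147, 135, 135, 147]
t=27: [168, 192, 192, 168]
t=28: [64, 16, 16, 64]
t=29: [86, 182, 182, 86]
t=30: [40, 20, 20, 40]
t=31: [84, 124, 124, 84]
t=32: [109, 29, 29, 109]
t=33: [98, 86, 86, 98]
t=34: [21, 45, 45, 21]
t=35: [137, 89, 89, 137]
t=36: [48, 144, 144, 48]
t=37: [183, 163, 163, 183]
t=38: [213, 81, 81, 213]
t=39: [23, 115, 115, 23]
t=40: [98, 86, 86, 98]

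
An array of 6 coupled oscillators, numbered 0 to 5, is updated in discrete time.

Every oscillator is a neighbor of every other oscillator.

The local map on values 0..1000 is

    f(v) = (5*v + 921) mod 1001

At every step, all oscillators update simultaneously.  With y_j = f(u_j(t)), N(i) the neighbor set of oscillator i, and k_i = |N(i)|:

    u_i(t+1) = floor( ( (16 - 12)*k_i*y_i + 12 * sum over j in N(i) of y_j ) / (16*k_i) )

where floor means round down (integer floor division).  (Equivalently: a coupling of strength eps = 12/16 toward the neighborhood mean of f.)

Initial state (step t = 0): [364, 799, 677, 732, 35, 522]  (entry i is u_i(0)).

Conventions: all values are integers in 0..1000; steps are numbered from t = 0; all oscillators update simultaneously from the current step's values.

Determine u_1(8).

Answer: u_1(8) = 228

Derivation:
t=0: [364, 799, 677, 732, 35, 522]
t=1: [546, 564, 503, 530, 482, 525]
t=2: [553, 562, 532, 545, 521, 543]
t=3: [636, 641, 626, 632, 620, 631]
t=4: [74, 77, 69, 72, 66, 72]
t=5: [279, 281, 277, 278, 275, 278]
t=6: [309, 310, 308, 309, 307, 309]
t=7: [462, 463, 462, 462, 461, 462]
t=8: [228, 228, 228, 228, 227, 228]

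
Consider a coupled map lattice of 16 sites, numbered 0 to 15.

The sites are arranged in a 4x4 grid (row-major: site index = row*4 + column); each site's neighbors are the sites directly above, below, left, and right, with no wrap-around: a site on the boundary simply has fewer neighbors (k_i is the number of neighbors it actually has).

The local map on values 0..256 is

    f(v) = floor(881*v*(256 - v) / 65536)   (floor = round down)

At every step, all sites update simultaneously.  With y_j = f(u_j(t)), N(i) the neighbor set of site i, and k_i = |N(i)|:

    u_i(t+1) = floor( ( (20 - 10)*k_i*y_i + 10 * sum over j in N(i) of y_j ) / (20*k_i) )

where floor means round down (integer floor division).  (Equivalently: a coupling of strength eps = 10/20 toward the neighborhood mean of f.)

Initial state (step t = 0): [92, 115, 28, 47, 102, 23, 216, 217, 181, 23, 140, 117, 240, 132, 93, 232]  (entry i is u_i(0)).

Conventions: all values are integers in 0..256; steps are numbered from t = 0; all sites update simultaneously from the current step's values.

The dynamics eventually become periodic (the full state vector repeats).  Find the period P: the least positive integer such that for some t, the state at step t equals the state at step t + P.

Answer: 4
Key observation: The state at step 14, [217, 217, 217, 218, 217, 217, 218, 218, 217, 218, 218, 218, 218, 218, 218, 218], reappears at step 18 — and no state repeats earlier — so the cycle the system enters has period 4.

Derivation:
t=0: [92, 115, 28, 47, 102, 23, 216, 217, 181, 23, 140, 117, 240, 132, 93, 232]
t=1: [208, 168, 120, 115, 181, 113, 119, 134, 146, 122, 185, 176, 126, 164, 186, 142]
t=2: [162, 194, 215, 218, 185, 210, 213, 213, 211, 210, 188, 196, 214, 203, 186, 199]
t=3: [186, 155, 124, 115, 164, 138, 129, 126, 134, 135, 158, 153, 127, 142, 165, 159]
t=4: [190, 207, 217, 218, 203, 215, 218, 218, 216, 217, 210, 211, 219, 215, 205, 206]
t=5: [154, 134, 116, 111, 139, 122, 114, 113, 118, 116, 125, 126, 112, 119, 134, 135]
t=6: [214, 217, 217, 216, 217, 218, 217, 217, 217, 218, 219, 219, 217, 218, 219, 219]
t=7: [116, 113, 113, 114, 113, 111, 112, 112, 112, 110, 109, 108, 112, 110, 108, 108]
t=8: [217, 217, 216, 216, 216, 216, 216, 215, 216, 215, 214, 214, 215, 215, 214, 214]
t=9: [113, 114, 115, 116, 115, 115, 116, 117, 116, 117, 119, 119, 117, 118, 119, 120]
t=10: [217, 217, 217, 217, 217, 217, 217, 218, 217, 218, 218, 218, 218, 218, 218, 219]
t=11: [113, 113, 113, 112, 113, 112, 112, 111, 112, 111, 111, 110, 111, 111, 110, 109]
t=12: [217, 216, 216, 216, 216, 216, 216, 215, 216, 216, 215, 215, 216, 215, 215, 215]
t=13: [114, 115, 116, 116, 115, 116, 116, 117, 116, 116, 117, 118, 116, 117, 118, 118]
t=14: [217, 217, 217, 218, 217, 217, 218, 218, 217, 218, 218, 218, 218, 218, 218, 218]
t=15: [113, 113, 112, 111, 113, 112, 111, 111, 112, 111, 111, 111, 111, 111, 111, 111]
t=16: [217, 216, 216, 216, 216, 216, 216, 216, 216, 216, 216, 216, 216, 216, 216, 216]
t=17: [114, 115, 116, 116, 115, 116, 116, 116, 116, 116, 116, 116, 116, 116, 116, 116]
t=18: [217, 217, 217, 218, 217, 217, 218, 218, 217, 218, 218, 218, 218, 218, 218, 218]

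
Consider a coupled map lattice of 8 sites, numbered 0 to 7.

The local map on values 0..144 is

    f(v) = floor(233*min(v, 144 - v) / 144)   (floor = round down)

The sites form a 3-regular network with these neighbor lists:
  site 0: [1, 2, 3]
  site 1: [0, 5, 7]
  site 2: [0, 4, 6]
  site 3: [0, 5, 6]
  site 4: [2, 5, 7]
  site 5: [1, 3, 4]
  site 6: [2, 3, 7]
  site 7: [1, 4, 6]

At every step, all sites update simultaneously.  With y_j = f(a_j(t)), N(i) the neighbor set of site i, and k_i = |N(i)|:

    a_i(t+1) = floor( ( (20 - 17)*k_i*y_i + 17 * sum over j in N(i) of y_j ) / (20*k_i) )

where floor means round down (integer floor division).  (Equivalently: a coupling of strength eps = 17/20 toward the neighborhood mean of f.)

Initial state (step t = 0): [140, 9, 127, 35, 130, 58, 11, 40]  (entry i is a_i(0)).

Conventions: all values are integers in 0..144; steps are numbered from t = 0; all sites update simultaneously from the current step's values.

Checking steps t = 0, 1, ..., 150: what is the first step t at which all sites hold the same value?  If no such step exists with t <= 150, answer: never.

Answer: never
Key observation: The state at step 17 reappears at step 25 — the system is in a cycle of period 8 from step 17 on.  No step 0..25 is synchronized, and the cycle repeats forever, so no step up to 150 (or ever) has all sites equal.

Derivation:
t=0: [140, 9, 127, 35, 130, 58, 11, 40]  (not all equal)
t=1: [28, 48, 16, 41, 55, 40, 44, 24]  (not all equal)
t=2: [54, 53, 61, 60, 49, 75, 47, 72]  (not all equal)
t=3: [92, 101, 83, 92, 103, 90, 99, 85]  (not all equal)
t=4: [83, 85, 77, 81, 89, 75, 89, 72]  (not all equal)
t=5: [100, 106, 93, 99, 108, 97, 105, 94]  (not all equal)
t=6: [71, 73, 66, 70, 76, 65, 75, 63]  (not all equal)
t=7: [111, 107, 110, 110, 104, 111, 107, 110]  (not all equal)
t=8: [55, 54, 58, 55, 55, 58, 55, 59]  (not all equal)
t=9: [89, 91, 88, 89, 92, 88, 91, 88]  (not all equal)
t=10: [87, 88, 86, 87, 89, 86, 88, 85]  (not all equal)
t=11: [91, 92, 90, 91, 92, 90, 92, 90]  (not all equal)
t=12: [85, 85, 84, 85, 86, 84, 85, 84]  (not all equal)
t=13: [95, 96, 94, 95, 96, 94, 96, 94]  (not all equal)
t=14: [78, 79, 78, 78, 79, 78, 79, 77]  (not all equal)
t=15: [105, 106, 105, 105, 106, 105, 106, 105]  (not all equal)
t=16: [62, 62, 61, 62, 62, 61, 62, 61]  (not all equal)
t=17: [99, 98, 99, 99, 98, 99, 98, 99]  (not all equal)
t=18: [72, 72, 73, 72, 72, 73, 72, 73]  (not all equal)
t=19: [115, 114, 115, 115, 114, 115, 114, 115]  (not all equal)
t=20: [46, 46, 47, 46, 46, 47, 46, 47]  (not all equal)
t=21: [74, 75, 74, 74, 75, 74, 75, 74]  (not all equal)
t=22: [112, 112, 111, 112, 112, 111, 112, 111]  (not all equal)
t=23: [51, 52, 51, 51, 52, 51, 52, 51]  (not all equal)
t=24: [82, 82, 83, 82, 82, 83, 82, 83]  (not all equal)
t=25: [99, 98, 99, 99, 98, 99, 98, 99]  (not all equal)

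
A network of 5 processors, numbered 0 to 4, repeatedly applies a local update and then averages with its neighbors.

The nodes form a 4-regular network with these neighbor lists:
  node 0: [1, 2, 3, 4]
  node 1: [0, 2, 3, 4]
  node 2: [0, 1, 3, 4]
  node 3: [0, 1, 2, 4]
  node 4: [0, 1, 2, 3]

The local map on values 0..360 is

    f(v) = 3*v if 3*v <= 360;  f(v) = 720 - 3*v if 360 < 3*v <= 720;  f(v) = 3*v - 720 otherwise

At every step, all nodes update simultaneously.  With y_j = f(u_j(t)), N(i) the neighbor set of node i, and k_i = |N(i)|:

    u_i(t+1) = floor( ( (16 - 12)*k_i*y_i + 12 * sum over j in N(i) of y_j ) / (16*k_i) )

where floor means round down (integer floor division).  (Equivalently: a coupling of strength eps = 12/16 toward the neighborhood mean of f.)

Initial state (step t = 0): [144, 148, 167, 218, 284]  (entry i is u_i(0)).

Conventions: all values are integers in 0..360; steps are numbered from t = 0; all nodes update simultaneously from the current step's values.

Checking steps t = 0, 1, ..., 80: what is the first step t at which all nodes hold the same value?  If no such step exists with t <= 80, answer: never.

Simulating step by step:
t=0: [144, 148, 167, 218, 284]  (not all equal)
t=1: [201, 201, 197, 188, 192]  (not all equal)
t=2: [131, 131, 132, 134, 133]  (not all equal)
t=3: [323, 323, 323, 323, 323]  (all equal)

Answer: 3
Key observation: Synchronization is absorbing here: once all nodes are equal they stay equal, and step 3 is the first all-equal step.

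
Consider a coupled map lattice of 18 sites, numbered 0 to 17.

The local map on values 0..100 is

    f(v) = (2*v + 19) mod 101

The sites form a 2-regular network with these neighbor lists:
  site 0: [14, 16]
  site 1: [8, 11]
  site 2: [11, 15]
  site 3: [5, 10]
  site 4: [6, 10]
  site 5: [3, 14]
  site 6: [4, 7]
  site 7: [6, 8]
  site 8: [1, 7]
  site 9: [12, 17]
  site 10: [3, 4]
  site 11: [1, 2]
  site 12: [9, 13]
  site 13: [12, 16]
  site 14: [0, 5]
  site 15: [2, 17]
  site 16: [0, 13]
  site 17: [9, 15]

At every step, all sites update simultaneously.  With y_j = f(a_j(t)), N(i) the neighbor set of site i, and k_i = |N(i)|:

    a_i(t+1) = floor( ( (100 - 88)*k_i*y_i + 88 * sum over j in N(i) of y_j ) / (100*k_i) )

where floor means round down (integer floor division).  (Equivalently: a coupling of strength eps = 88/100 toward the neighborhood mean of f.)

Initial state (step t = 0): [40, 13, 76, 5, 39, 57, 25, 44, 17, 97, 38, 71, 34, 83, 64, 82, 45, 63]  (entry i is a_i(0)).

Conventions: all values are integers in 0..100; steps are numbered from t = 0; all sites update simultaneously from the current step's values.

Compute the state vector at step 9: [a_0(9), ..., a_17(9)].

Simulating step by step:
t=0: [40, 13, 76, 5, 39, 57, 25, 44, 17, 97, 38, 71, 34, 83, 64, 82, 45, 63]
t=1: [35, 55, 70, 59, 83, 36, 53, 54, 28, 58, 66, 57, 52, 51, 63, 60, 81, 46]
t=2: [65, 50, 37, 66, 42, 46, 51, 46, 32, 18, 58, 41, 26, 47, 84, 34, 57, 32]
t=3: [57, 38, 49, 25, 24, 61, 7, 46, 22, 74, 26, 48, 38, 46, 35, 87, 30, 72]
t=4: [77, 45, 48, 57, 53, 74, 37, 43, 53, 77, 68, 50, 44, 77, 42, 45, 27, 76]
t=5: [41, 19, 13, 56, 67, 22, 23, 51, 8, 42, 31, 11, 64, 43, 60, 37, 72, 43]
t=6: [44, 40, 64, 66, 70, 37, 39, 46, 38, 22, 45, 49, 8, 48, 32, 32, 9, 42]
t=7: [53, 60, 49, 50, 53, 69, 41, 85, 59, 23, 48, 65, 38, 33, 53, 31, 13, 64]
t=8: [33, 41, 58, 32, 9, 25, 49, 26, 59, 69, 20, 29, 77, 71, 38, 37, 53, 69]
t=9: [62, 49, 78, 66, 37, 86, 49, 31, 35, 63, 59, 24, 59, 49, 79, 50, 66, 72]

Answer: [62, 49, 78, 66, 37, 86, 49, 31, 35, 63, 59, 24, 59, 49, 79, 50, 66, 72]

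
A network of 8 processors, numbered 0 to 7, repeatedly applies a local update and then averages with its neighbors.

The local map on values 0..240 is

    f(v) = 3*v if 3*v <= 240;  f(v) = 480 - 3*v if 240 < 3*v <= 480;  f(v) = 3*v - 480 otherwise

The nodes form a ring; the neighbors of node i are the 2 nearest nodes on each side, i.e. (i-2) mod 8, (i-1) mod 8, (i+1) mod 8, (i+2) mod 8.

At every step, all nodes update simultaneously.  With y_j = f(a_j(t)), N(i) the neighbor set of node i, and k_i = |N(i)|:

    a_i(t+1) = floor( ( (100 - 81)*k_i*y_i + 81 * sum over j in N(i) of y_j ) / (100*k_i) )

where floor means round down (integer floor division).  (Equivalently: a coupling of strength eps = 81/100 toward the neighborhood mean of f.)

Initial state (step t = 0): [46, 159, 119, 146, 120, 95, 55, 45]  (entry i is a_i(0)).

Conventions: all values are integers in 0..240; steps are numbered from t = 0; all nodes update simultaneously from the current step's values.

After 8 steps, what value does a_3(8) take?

Simulating step by step:
t=0: [46, 159, 119, 146, 120, 95, 55, 45]
t=1: [112, 89, 84, 97, 129, 130, 150, 127]
t=2: [142, 174, 172, 162, 126, 100, 91, 115]
t=3: [95, 54, 48, 74, 106, 125, 134, 123]
t=4: [137, 166, 177, 158, 141, 135, 130, 130]
t=5: [63, 47, 40, 41, 55, 63, 76, 68]
t=6: [176, 155, 147, 147, 165, 181, 194, 190]
t=7: [58, 46, 31, 34, 52, 61, 63, 63]
t=8: [156, 139, 133, 134, 144, 163, 178, 174]

Answer: a_3(8) = 134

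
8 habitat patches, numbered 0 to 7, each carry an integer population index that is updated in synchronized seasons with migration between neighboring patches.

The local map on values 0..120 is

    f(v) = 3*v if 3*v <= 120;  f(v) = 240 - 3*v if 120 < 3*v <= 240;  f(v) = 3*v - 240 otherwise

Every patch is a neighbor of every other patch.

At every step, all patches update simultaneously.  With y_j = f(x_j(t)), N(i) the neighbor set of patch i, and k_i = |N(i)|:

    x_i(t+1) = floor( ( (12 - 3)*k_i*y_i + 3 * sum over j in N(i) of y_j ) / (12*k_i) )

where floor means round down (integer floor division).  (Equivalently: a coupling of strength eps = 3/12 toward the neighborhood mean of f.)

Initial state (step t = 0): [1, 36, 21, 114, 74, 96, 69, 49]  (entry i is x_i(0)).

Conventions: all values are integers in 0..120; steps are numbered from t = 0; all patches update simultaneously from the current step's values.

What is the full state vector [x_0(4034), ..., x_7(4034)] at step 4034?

Simulating step by step:
t=0: [1, 36, 21, 114, 74, 96, 69, 49]
t=1: [18, 93, 61, 89, 29, 51, 40, 83]
t=2: [55, 45, 57, 36, 79, 79, 102, 23]
t=3: [71, 92, 67, 94, 19, 19, 64, 67]
t=4: [31, 38, 40, 42, 53, 53, 46, 40]
t=5: [95, 110, 115, 110, 87, 87, 102, 115]
t=6: [51, 83, 94, 83, 34, 34, 66, 94]
t=7: [77, 21, 45, 21, 88, 88, 45, 45]
t=8: [24, 62, 92, 62, 34, 34, 92, 92]
t=9: [69, 56, 43, 56, 90, 90, 43, 43]
t=10: [43, 71, 99, 71, 41, 41, 99, 99]
t=11: [99, 39, 61, 39, 103, 103, 61, 61]
t=12: [62, 105, 62, 105, 70, 70, 62, 62]
t=13: [53, 68, 53, 68, 36, 36, 53, 53]
t=14: [79, 47, 79, 47, 99, 99, 79, 79]
t=15: [13, 82, 13, 82, 52, 52, 13, 13]
t=16: [39, 16, 39, 16, 72, 72, 39, 39]
t=17: [105, 56, 105, 56, 39, 39, 105, 105]
t=18: [77, 75, 77, 75, 107, 107, 77, 77]
t=19: [14, 18, 14, 18, 66, 66, 14, 14]
t=20: [42, 51, 42, 51, 42, 42, 42, 42]
t=21: [112, 92, 112, 92, 112, 112, 112, 112]
t=22: [91, 48, 91, 48, 91, 91, 91, 91]
t=23: [37, 82, 37, 82, 37, 37, 37, 37]
t=24: [103, 28, 103, 28, 103, 103, 103, 103]
t=25: [70, 80, 70, 80, 70, 70, 70, 70]
t=26: [27, 6, 27, 6, 27, 27, 27, 27]
t=27: [76, 31, 76, 31, 76, 76, 76, 76]
t=28: [17, 75, 17, 75, 17, 17, 17, 17]
t=29: [48, 22, 48, 22, 48, 48, 48, 48]
t=30: [93, 72, 93, 72, 93, 93, 93, 93]
t=31: [37, 27, 37, 27, 37, 37, 37, 37]
t=32: [108, 87, 108, 87, 108, 108, 108, 108]
t=33: [79, 34, 79, 34, 79, 79, 79, 79]
t=34: [10, 80, 10, 80, 10, 10, 10, 10]
t=35: [27, 6, 27, 6, 27, 27, 27, 27]

Answer: [48, 22, 48, 22, 48, 48, 48, 48]
Key observation: The state at step 26, [27, 6, 27, 6, 27, 27, 27, 27], reappears at step 35: the system is in a cycle of period 9 from step 26 on.  Therefore the state at step 4034 equals the state at step 26 + ((4034 - 26) mod 9) = 29, which is [48, 22, 48, 22, 48, 48, 48, 48].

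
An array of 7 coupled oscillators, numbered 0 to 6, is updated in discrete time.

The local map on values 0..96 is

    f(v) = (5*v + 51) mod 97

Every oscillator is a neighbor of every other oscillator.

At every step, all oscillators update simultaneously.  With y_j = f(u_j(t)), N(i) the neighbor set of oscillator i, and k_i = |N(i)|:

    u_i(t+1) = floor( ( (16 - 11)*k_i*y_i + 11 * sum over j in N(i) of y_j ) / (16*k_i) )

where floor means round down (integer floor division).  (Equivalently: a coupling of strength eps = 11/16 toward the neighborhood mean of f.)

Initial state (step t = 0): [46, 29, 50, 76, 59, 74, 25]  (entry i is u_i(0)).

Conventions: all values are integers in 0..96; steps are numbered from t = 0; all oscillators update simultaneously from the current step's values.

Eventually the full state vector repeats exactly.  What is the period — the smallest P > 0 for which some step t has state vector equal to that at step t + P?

Simulating step by step:
t=0: [46, 29, 50, 76, 59, 74, 25]
t=1: [52, 35, 37, 43, 46, 41, 51]
t=2: [41, 44, 46, 52, 55, 50, 40]
t=3: [52, 55, 57, 43, 46, 41, 51]
t=4: [42, 45, 47, 52, 55, 50, 41]
t=5: [55, 58, 60, 46, 49, 44, 54]
t=6: [46, 49, 51, 56, 40, 54, 45]
t=7: [53, 37, 39, 44, 47, 42, 52]
t=8: [47, 51, 53, 58, 61, 56, 46]
t=9: [61, 45, 47, 52, 55, 50, 60]
t=10: [54, 57, 59, 45, 48, 43, 53]
t=11: [41, 44, 46, 51, 35, 49, 40]
t=12: [50, 53, 55, 41, 44, 39, 49]
t=13: [32, 35, 37, 42, 45, 40, 31]
t=14: [38, 41, 43, 48, 51, 46, 37]
t=15: [46, 49, 51, 37, 40, 54, 45]
t=16: [53, 37, 39, 44, 47, 42, 52]

Answer: 9
Key observation: The state at step 7, [53, 37, 39, 44, 47, 42, 52], reappears at step 16 — and no state repeats earlier — so the cycle the system enters has period 9.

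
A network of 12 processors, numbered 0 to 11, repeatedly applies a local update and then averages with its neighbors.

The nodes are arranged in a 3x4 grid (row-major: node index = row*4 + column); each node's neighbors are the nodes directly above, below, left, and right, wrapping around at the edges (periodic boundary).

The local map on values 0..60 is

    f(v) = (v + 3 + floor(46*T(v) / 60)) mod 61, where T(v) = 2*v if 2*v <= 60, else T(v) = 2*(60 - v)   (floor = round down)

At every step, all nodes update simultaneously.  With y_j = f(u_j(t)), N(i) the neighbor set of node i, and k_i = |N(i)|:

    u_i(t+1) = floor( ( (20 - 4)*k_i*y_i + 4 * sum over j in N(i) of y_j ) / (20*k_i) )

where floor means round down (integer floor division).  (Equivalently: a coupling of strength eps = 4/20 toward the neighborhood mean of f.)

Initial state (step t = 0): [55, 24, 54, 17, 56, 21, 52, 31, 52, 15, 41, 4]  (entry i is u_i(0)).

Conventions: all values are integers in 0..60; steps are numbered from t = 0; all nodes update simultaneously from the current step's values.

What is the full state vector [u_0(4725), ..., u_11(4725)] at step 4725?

Simulating step by step:
t=0: [55, 24, 54, 17, 56, 21, 52, 31, 52, 15, 41, 4]
t=1: [6, 6, 7, 38, 7, 47, 9, 17, 7, 36, 12, 14]
t=2: [17, 17, 20, 16, 20, 10, 25, 41, 20, 15, 31, 36]
t=3: [46, 45, 47, 40, 49, 29, 9, 15, 50, 40, 19, 17]
t=4: [9, 10, 11, 14, 9, 14, 25, 37, 9, 13, 45, 42]
t=5: [25, 28, 28, 34, 25, 35, 8, 15, 24, 33, 12, 13]
t=6: [5, 12, 13, 16, 7, 14, 23, 36, 4, 15, 30, 32]
t=7: [17, 32, 32, 38, 20, 35, 5, 15, 15, 37, 19, 17]
t=8: [42, 17, 17, 17, 49, 16, 18, 39, 40, 17, 45, 44]
t=9: [14, 44, 44, 40, 9, 41, 44, 15, 13, 42, 15, 12]
t=10: [34, 11, 11, 15, 26, 12, 13, 36, 33, 13, 36, 32]
t=11: [16, 29, 30, 36, 9, 31, 32, 16, 16, 32, 17, 17]
t=12: [39, 16, 18, 18, 27, 17, 19, 39, 40, 18, 41, 44]
t=13: [16, 42, 46, 42, 12, 44, 46, 16, 13, 44, 17, 12]
t=14: [38, 12, 11, 15, 32, 11, 12, 38, 33, 13, 39, 33]
t=15: [15, 31, 30, 36, 16, 29, 30, 15, 16, 32, 16, 16]
t=16: [38, 18, 19, 18, 41, 16, 20, 38, 41, 18, 39, 41]
t=17: [16, 46, 48, 42, 13, 42, 48, 16, 13, 44, 18, 13]
t=18: [38, 10, 10, 15, 34, 11, 11, 38, 34, 13, 41, 34]
t=19: [15, 27, 27, 36, 15, 29, 28, 15, 15, 32, 15, 16]
t=20: [38, 12, 11, 17, 39, 15, 14, 38, 39, 18, 36, 41]
t=21: [15, 33, 30, 40, 14, 39, 35, 15, 14, 43, 17, 13]
t=22: [38, 16, 18, 16, 37, 14, 17, 37, 36, 14, 40, 34]
t=23: [16, 41, 45, 38, 15, 37, 42, 17, 15, 35, 16, 16]
t=24: [39, 13, 11, 17, 40, 15, 14, 42, 39, 17, 38, 41]
t=25: [15, 34, 30, 40, 13, 39, 35, 14, 14, 41, 16, 13]
t=26: [37, 16, 18, 16, 34, 14, 17, 35, 36, 15, 38, 34]
t=27: [16, 41, 45, 39, 16, 37, 42, 17, 15, 38, 17, 16]
t=28: [39, 13, 12, 17, 41, 15, 14, 42, 39, 16, 40, 41]
t=29: [15, 34, 32, 40, 13, 39, 35, 14, 14, 39, 15, 13]
t=30: [37, 16, 16, 16, 34, 14, 17, 35, 36, 15, 36, 34]
t=31: [16, 41, 41, 38, 16, 37, 42, 17, 15, 38, 18, 16]
t=32: [39, 13, 13, 17, 41, 15, 14, 42, 39, 16, 42, 41]
t=33: [15, 34, 34, 40, 13, 39, 35, 14, 14, 39, 15, 13]
t=34: [37, 16, 16, 16, 34, 14, 17, 35, 36, 15, 36, 34]

Answer: [15, 34, 34, 40, 13, 39, 35, 14, 14, 39, 15, 13]
Key observation: The state at step 30, [37, 16, 16, 16, 34, 14, 17, 35, 36, 15, 36, 34], reappears at step 34: the system is in a cycle of period 4 from step 30 on.  Therefore the state at step 4725 equals the state at step 30 + ((4725 - 30) mod 4) = 33, which is [15, 34, 34, 40, 13, 39, 35, 14, 14, 39, 15, 13].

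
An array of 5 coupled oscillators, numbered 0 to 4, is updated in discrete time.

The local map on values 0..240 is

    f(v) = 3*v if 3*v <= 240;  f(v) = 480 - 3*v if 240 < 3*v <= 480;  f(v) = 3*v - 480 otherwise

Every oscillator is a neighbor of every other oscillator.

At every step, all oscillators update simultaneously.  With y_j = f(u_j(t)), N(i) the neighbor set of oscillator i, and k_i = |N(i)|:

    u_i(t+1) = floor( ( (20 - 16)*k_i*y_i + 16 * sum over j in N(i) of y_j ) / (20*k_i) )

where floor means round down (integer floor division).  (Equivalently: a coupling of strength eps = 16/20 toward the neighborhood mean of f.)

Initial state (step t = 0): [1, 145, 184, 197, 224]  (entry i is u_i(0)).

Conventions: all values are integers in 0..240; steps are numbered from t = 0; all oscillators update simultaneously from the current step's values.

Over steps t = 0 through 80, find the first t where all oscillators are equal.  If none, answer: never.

Answer: 1
Key observation: Synchronization is absorbing here: once all oscillators are equal they stay equal, and step 1 is the first all-equal step.

Derivation:
t=0: [1, 145, 184, 197, 224]  (not all equal)
t=1: [84, 84, 84, 84, 84]  (all equal)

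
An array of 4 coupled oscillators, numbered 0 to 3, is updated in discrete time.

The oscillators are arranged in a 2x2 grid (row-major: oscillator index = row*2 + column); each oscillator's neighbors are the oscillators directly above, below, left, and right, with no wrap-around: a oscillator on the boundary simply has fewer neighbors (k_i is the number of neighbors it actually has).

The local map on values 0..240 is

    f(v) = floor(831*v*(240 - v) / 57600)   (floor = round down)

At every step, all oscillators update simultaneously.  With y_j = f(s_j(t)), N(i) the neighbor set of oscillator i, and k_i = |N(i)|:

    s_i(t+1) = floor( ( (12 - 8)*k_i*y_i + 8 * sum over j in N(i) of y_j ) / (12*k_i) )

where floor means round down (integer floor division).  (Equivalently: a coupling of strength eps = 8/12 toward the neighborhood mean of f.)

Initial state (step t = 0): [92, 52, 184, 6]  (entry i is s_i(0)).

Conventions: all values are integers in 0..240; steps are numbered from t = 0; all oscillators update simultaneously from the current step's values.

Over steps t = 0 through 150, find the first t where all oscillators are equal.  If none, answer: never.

Answer: 4
Key observation: Synchronization is absorbing here: once all oscillators are equal they stay equal, and step 4 is the first all-equal step.

Derivation:
t=0: [92, 52, 184, 6]  (not all equal)
t=1: [161, 119, 121, 103]  (not all equal)
t=2: [199, 197, 197, 205]  (not all equal)
t=3: [120, 114, 114, 115]  (not all equal)
t=4: [207, 207, 207, 207]  (all equal)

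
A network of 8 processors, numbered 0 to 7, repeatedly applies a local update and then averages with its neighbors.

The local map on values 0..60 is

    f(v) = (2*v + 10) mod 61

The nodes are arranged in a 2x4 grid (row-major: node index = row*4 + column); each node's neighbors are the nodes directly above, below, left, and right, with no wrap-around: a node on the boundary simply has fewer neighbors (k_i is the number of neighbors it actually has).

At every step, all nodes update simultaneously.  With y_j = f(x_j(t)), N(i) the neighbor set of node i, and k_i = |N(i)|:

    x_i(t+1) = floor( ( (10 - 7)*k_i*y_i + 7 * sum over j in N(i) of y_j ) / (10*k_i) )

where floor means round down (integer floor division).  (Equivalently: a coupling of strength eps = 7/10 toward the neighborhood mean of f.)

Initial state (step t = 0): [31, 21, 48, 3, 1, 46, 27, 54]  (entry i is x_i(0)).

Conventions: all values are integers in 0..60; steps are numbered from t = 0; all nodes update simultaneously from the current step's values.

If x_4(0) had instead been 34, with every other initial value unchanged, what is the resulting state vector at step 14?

Simulating step by step:
t=0: [31, 21, 48, 3, 34, 46, 27, 54]
t=1: [27, 38, 30, 40, 23, 29, 34, 23]
t=2: [29, 11, 19, 31, 20, 24, 21, 32]
t=3: [30, 35, 36, 24, 37, 48, 43, 25]
t=4: [17, 23, 32, 45, 25, 31, 39, 50]
t=5: [53, 32, 32, 33, 37, 36, 25, 37]
t=6: [29, 24, 24, 17, 33, 28, 31, 33]
t=7: [27, 33, 43, 38, 8, 21, 21, 23]
t=8: [15, 25, 31, 39, 27, 37, 48, 43]
t=9: [34, 35, 34, 24, 22, 32, 29, 35]
t=10: [30, 16, 24, 30, 26, 22, 13, 28]
t=11: [17, 40, 37, 24, 22, 34, 38, 17]
t=12: [42, 28, 33, 40, 37, 30, 27, 42]
t=13: [19, 14, 13, 25, 21, 9, 14, 21]
t=14: [45, 37, 42, 48, 42, 38, 38, 49]

Answer: [45, 37, 42, 48, 42, 38, 38, 49]
Key observation: This trace re-runs the system from the modified initial state.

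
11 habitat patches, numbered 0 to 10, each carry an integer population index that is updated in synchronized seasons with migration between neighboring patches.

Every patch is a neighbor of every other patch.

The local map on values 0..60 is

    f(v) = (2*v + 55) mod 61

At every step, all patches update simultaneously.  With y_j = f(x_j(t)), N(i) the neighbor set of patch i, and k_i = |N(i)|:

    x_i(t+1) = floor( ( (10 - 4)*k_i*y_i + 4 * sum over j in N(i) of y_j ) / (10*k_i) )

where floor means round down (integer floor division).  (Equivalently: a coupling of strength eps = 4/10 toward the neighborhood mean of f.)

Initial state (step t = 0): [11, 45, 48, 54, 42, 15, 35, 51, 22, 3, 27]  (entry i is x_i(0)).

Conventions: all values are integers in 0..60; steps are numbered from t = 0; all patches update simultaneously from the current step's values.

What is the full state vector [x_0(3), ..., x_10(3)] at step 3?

Answer: [10, 15, 20, 27, 11, 16, 35, 24, 26, 33, 29]

Derivation:
t=0: [11, 45, 48, 54, 42, 15, 35, 51, 22, 3, 27]
t=1: [19, 23, 27, 33, 20, 24, 12, 30, 32, 10, 37]
t=2: [34, 38, 43, 49, 35, 39, 26, 46, 48, 24, 20]
t=3: [10, 15, 20, 27, 11, 16, 35, 24, 26, 33, 29]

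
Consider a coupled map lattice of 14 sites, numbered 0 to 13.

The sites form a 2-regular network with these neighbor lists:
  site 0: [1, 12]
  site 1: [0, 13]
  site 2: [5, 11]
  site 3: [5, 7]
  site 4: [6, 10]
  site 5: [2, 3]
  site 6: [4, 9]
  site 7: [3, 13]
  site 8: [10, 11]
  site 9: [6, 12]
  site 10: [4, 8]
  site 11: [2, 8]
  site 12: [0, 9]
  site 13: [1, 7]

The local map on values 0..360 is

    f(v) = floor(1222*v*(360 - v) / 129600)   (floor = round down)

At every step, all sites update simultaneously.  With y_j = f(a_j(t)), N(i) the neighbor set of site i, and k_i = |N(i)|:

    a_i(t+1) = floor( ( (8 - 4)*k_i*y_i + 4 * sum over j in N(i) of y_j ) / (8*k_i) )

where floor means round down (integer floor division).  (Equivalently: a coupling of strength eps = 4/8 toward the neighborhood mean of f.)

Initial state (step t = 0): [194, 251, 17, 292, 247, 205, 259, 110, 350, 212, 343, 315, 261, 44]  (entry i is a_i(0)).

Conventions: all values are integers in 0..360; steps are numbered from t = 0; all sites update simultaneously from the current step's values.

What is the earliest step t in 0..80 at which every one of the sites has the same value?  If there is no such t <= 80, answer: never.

Answer: never
Key observation: The state at step 15 reappears at step 19 — the system is in a cycle of period 4 from step 15 on.  No step 0..19 is synchronized, and the cycle repeats forever, so no step up to 80 (or ever) has all sites equal.

Derivation:
t=0: [194, 251, 17, 292, 247, 205, 259, 110, 350, 212, 343, 315, 261, 44]  (not all equal)
t=1: [276, 237, 135, 233, 206, 209, 262, 209, 63, 269, 101, 88, 271, 194]  (not all equal)
t=2: [234, 267, 273, 288, 271, 289, 253, 294, 205, 232, 241, 228, 225, 294]  (not all equal)
t=3: [269, 232, 230, 191, 244, 201, 254, 185, 287, 275, 266, 272, 282, 195]  (not all equal)
t=4: [236, 273, 272, 303, 255, 296, 248, 304, 213, 225, 233, 232, 216, 297]  (not all equal)
t=5: [266, 224, 227, 165, 261, 185, 265, 164, 287, 281, 276, 270, 286, 183]  (not all equal)
t=6: [239, 278, 275, 303, 235, 299, 231, 303, 210, 213, 219, 234, 210, 300]  (not all equal)
t=7: [263, 217, 222, 164, 280, 181, 282, 163, 290, 291, 288, 268, 290, 178]  (not all equal)
t=8: [240, 282, 278, 303, 206, 300, 203, 303, 202, 194, 198, 235, 202, 301]  (not all equal)
t=9: [262, 213, 218, 163, 300, 178, 300, 163, 294, 301, 300, 266, 293, 175]  (not all equal)
t=10: [241, 284, 280, 302, 169, 300, 168, 302, 192, 172, 172, 235, 194, 301]  (not all equal)
t=11: [261, 210, 216, 166, 304, 178, 304, 165, 297, 303, 304, 266, 295, 175]  (not all equal)
t=12: [240, 285, 281, 303, 160, 301, 160, 303, 186, 166, 164, 234, 191, 302]  (not all equal)
t=13: [261, 209, 215, 163, 301, 176, 301, 162, 297, 302, 303, 267, 295, 173]  (not all equal)
t=14: [240, 285, 281, 302, 165, 301, 166, 302, 187, 169, 166, 234, 192, 302]  (not all equal)
t=15: [261, 209, 215, 165, 303, 177, 303, 165, 297, 303, 303, 267, 295, 174]  (not all equal)
t=16: [240, 285, 281, 303, 162, 301, 162, 303, 187, 166, 165, 234, 191, 302]  (not all equal)
t=17: [261, 209, 215, 163, 302, 176, 302, 162, 297, 303, 303, 267, 295, 173]  (not all equal)
t=18: [240, 285, 281, 302, 164, 301, 164, 302, 187, 167, 166, 234, 191, 302]  (not all equal)
t=19: [261, 209, 215, 165, 303, 177, 303, 165, 297, 303, 303, 267, 295, 174]  (not all equal)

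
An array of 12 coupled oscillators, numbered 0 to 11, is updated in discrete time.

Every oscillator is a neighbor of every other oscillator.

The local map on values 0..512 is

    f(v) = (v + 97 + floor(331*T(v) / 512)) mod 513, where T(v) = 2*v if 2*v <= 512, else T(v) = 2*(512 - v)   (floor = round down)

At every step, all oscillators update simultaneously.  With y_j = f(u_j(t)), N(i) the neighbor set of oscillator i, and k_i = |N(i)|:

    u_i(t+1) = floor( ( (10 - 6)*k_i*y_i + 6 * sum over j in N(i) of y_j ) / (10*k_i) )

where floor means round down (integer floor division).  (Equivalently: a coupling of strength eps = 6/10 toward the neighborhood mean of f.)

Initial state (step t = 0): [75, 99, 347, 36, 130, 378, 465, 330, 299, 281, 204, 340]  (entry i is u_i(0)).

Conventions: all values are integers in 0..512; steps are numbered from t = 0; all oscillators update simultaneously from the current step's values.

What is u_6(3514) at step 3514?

Answer: u_6(3514) = 392
Key observation: The state at step 11, [131, 131, 131, 131, 131, 131, 131, 131, 131, 131, 131, 131], reappears at step 15: the system is in a cycle of period 4 from step 11 on.  Therefore the state at step 3514 equals the state at step 11 + ((3514 - 11) mod 4) = 14, which is [392, 392, 392, 392, 392, 392, 392, 392, 392, 392, 392, 392].

Derivation:
t=0: [75, 99, 347, 36, 130, 378, 465, 330, 299, 281, 204, 340]
t=1: [213, 233, 170, 182, 257, 167, 158, 172, 175, 177, 138, 171]
t=2: [252, 268, 395, 228, 286, 393, 386, 397, 399, 401, 370, 396]
t=3: [145, 147, 134, 126, 145, 134, 135, 134, 134, 133, 136, 134]
t=4: [416, 417, 407, 400, 416, 407, 408, 407, 407, 406, 408, 407]
t=5: [125, 124, 125, 126, 125, 125, 125, 125, 125, 126, 125, 125]
t=6: [383, 382, 383, 383, 383, 383, 383, 383, 383, 383, 383, 383]
t=7: [133, 133, 133, 133, 133, 133, 133, 133, 133, 133, 133, 133]
t=8: [401, 401, 401, 401, 401, 401, 401, 401, 401, 401, 401, 401]
t=9: [128, 128, 128, 128, 128, 128, 128, 128, 128, 128, 128, 128]
t=10: [390, 390, 390, 390, 390, 390, 390, 390, 390, 390, 390, 390]
t=11: [131, 131, 131, 131, 131, 131, 131, 131, 131, 131, 131, 131]
t=12: [397, 397, 397, 397, 397, 397, 397, 397, 397, 397, 397, 397]
t=13: [129, 129, 129, 129, 129, 129, 129, 129, 129, 129, 129, 129]
t=14: [392, 392, 392, 392, 392, 392, 392, 392, 392, 392, 392, 392]
t=15: [131, 131, 131, 131, 131, 131, 131, 131, 131, 131, 131, 131]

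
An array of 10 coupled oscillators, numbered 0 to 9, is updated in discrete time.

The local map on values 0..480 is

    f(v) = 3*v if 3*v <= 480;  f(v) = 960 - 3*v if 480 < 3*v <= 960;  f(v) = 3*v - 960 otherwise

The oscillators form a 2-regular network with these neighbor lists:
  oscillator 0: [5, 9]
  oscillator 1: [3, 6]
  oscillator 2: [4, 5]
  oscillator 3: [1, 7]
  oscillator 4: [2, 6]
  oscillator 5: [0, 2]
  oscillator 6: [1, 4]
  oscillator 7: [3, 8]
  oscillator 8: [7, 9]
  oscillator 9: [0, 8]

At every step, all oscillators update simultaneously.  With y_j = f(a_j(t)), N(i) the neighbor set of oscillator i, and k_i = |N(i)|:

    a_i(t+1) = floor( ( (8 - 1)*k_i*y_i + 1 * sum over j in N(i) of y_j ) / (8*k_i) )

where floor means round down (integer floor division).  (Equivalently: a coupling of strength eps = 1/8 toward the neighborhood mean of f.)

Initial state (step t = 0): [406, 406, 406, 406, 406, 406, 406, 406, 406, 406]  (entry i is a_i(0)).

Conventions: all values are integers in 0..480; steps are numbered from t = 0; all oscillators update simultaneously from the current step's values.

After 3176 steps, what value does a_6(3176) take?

Answer: a_6(3176) = 234
Key observation: The state at step 1, [258, 258, 258, 258, 258, 258, 258, 258, 258, 258], reappears at step 9: the system is in a cycle of period 8 from step 1 on.  Therefore the state at step 3176 equals the state at step 1 + ((3176 - 1) mod 8) = 8, which is [234, 234, 234, 234, 234, 234, 234, 234, 234, 234].

Derivation:
t=0: [406, 406, 406, 406, 406, 406, 406, 406, 406, 406]
t=1: [258, 258, 258, 258, 258, 258, 258, 258, 258, 258]
t=2: [186, 186, 186, 186, 186, 186, 186, 186, 186, 186]
t=3: [402, 402, 402, 402, 402, 402, 402, 402, 402, 402]
t=4: [246, 246, 246, 246, 246, 246, 246, 246, 246, 246]
t=5: [222, 222, 222, 222, 222, 222, 222, 222, 222, 222]
t=6: [294, 294, 294, 294, 294, 294, 294, 294, 294, 294]
t=7: [78, 78, 78, 78, 78, 78, 78, 78, 78, 78]
t=8: [234, 234, 234, 234, 234, 234, 234, 234, 234, 234]
t=9: [258, 258, 258, 258, 258, 258, 258, 258, 258, 258]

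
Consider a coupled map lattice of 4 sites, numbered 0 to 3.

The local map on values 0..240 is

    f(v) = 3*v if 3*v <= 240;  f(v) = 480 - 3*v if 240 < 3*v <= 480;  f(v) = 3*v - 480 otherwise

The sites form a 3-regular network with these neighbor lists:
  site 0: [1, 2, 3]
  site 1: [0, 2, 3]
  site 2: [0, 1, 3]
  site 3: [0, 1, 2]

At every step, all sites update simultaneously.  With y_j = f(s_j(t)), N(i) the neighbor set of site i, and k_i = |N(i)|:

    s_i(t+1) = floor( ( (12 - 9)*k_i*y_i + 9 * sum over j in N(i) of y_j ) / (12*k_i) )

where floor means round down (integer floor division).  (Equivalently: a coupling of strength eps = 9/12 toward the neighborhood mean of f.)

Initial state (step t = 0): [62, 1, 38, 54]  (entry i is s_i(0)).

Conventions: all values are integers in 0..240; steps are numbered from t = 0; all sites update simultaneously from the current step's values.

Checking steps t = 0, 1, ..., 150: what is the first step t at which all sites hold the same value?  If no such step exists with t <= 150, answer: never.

Simulating step by step:
t=0: [62, 1, 38, 54]  (not all equal)
t=1: [116, 116, 116, 116]  (all equal)

Answer: 1
Key observation: Synchronization is absorbing here: once all sites are equal they stay equal, and step 1 is the first all-equal step.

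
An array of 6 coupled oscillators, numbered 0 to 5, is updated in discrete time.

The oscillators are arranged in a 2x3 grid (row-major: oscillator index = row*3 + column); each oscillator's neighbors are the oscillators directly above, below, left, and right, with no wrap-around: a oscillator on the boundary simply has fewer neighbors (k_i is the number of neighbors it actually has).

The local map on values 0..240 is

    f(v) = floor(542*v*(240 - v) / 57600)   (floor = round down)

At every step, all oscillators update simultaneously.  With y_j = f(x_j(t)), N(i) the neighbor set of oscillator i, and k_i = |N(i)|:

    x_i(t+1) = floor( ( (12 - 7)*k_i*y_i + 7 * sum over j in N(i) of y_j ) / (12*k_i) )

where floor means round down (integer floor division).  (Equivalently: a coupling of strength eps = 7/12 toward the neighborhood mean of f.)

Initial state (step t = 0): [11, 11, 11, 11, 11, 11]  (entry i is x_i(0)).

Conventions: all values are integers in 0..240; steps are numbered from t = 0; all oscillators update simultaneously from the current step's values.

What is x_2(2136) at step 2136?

Answer: x_2(2136) = 133
Key observation: The state at step 6, [133, 133, 133, 133, 133, 133], reappears at step 7: the system is in a cycle of period 1 from step 6 on.  Therefore the state at step 2136 equals the state at step 6 + ((2136 - 6) mod 1) = 6, which is [133, 133, 133, 133, 133, 133].

Derivation:
t=0: [11, 11, 11, 11, 11, 11]
t=1: [23, 23, 23, 23, 23, 23]
t=2: [46, 46, 46, 46, 46, 46]
t=3: [83, 83, 83, 83, 83, 83]
t=4: [122, 122, 122, 122, 122, 122]
t=5: [135, 135, 135, 135, 135, 135]
t=6: [133, 133, 133, 133, 133, 133]
t=7: [133, 133, 133, 133, 133, 133]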